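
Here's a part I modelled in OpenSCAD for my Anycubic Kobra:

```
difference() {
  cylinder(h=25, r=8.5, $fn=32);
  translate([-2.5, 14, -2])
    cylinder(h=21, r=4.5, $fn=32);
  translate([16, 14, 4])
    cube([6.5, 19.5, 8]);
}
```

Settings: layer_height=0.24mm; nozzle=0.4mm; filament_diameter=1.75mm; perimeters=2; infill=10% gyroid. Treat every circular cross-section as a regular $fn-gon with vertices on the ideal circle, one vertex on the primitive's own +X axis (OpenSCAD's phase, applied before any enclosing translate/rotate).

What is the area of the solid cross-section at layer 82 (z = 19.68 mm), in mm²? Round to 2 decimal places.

225.52 mm²

At z = 19.68 mm: the cylinder: section is a regular 32-gon, circumradius r=8.5 (area = (32/2)·8.500²·sin(360°/32) = 225.52 mm²); the cylinder at (-2.5, 14) is absent (z outside [-2, 19]); the cube at (16, 14) is absent (z outside [4, 12]); Subtracting the remaining from the first: none of the subtracted shapes is present at this height, so the r=8.5 cylinder is unchanged — area = 225.52 mm². Overall, the cross-section is a single solid region. Net area = 225.52 mm².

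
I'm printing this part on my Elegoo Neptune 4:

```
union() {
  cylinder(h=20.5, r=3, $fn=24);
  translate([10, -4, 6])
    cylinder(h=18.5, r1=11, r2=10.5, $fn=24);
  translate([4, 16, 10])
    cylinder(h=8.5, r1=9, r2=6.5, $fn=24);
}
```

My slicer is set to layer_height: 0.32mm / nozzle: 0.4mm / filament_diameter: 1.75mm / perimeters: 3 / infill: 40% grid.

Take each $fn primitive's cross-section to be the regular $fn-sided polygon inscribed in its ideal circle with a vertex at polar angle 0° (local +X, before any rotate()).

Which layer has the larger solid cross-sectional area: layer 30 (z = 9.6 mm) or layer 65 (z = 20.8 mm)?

Layer 30 (z = 9.6): the r=3 cylinder gives a regular 24-gon of circumradius 3 (constant along its height) (area = (24/2)·3.000²·sin(360°/24) = 27.95 mm²); the cone at (10, -4): at t=0.195 of its height the radius interpolates to r₁+(r₂−r₁)t = 10.903, giving a regular 24-gon of that circumradius (area = (24/2)·10.903²·sin(360°/24) = 369.19 mm²); the cone at (4, 16) is not intersected at this z (z outside [10, 18.5]); Taking the union: the regions partially overlap — summed areas 397.14 mm² minus the doubly-counted overlap 13.56 mm² gives 383.57 mm² — area = 383.57 mm². So its area = 383.57 mm². Layer 65 (z = 20.8): the cylinder does not reach this height (z outside [0, 20.5]); the cone at (10, -4) contributes a regular 24-gon of circumradius 10.600 (interpolated between r1=11 and r2=10.5 at t=0.800) (area = (24/2)·10.600²·sin(360°/24) = 348.97 mm²); the cone at (4, 16) is not intersected at this z (z outside [10, 18.5]); Taking the union: only the cone at (10, -4) is present, so the union is just that shape — area = 348.97 mm². So its area = 348.97 mm². Layer 30 is larger (383.57 vs 348.97 mm²).

layer 30 (z = 9.6 mm)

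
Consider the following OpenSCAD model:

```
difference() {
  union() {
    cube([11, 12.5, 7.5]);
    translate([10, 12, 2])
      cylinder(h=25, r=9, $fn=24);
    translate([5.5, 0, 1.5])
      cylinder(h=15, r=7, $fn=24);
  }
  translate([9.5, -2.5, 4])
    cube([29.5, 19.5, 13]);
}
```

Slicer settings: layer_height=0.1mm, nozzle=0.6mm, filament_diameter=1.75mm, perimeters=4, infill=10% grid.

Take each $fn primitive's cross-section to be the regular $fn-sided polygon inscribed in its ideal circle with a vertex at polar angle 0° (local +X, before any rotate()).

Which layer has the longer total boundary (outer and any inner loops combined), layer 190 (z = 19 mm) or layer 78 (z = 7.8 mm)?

Layer 190 (z = 19): the cube is not intersected at this z (z outside [0, 7.5]); the r=9 cylinder at (10, 12) contributes a regular 24-gon of circumradius 9 (perimeter = 2·24·9.000·sin(180°/24) = 56.39 mm); the cylinder at (5.5, 0) is not intersected at this z (z outside [1.5, 16.5]); Merging all regions: only the r=9 cylinder at (10, 12) is present, so the union is just that shape — boundary = 56.39 mm; the cube at (9.5, -2.5) is not intersected at this z (z outside [4, 17]); Taking the first minus the rest: none of the subtracted shapes is present at this height, so the result so far is unchanged — boundary = 56.39 mm. So its perimeter = 56.39 mm. Layer 78 (z = 7.8): the cube is not intersected at this z (z outside [0, 7.5]); the r=9 cylinder at (10, 12) contributes a regular 24-gon of circumradius 9 (perimeter = 2·24·9.000·sin(180°/24) = 56.39 mm); the r=7 cylinder at (5.5, 0) contributes a regular 24-gon of circumradius 7 (perimeter = 2·24·7.000·sin(180°/24) = 43.86 mm); Taking the union: the regions partially overlap (shared area 19.65 mm²), so the edge portions inside another operand are dropped and the merged outline is re-measured after clipping — boundary = 80.26 mm; the 29.5×19.5 cube at (9.5, -2.5) contributes its full rectangle (perimeter 98.00 mm); After the difference (first − rest): starting from that combined region, the 29.5×19.5 cube at (9.5, -2.5) partially overlaps it — only the 127.62 mm² overlap (of its 575.25 mm²) is removed, clipping the outline — boundary = 86.48 mm. So its perimeter = 86.48 mm. Layer 78 is larger (86.48 vs 56.39 mm).

layer 78 (z = 7.8 mm)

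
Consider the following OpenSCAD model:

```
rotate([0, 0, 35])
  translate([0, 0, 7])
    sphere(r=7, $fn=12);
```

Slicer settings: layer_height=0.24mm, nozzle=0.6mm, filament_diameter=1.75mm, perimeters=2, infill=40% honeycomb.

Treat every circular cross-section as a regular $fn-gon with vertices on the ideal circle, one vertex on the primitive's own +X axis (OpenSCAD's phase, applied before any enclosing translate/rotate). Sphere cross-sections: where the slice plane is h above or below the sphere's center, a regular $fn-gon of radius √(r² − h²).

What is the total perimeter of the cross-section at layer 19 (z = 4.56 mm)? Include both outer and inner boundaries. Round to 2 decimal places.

40.75 mm

At z = 4.56 mm: the sphere: section is a regular 12-gon, circumradius = √(r²−h²) = √(7²−2.44²) = 6.561 (perimeter = 2·12·6.561·sin(180°/12) = 40.75 mm); (rotated 35° about Z; rotation is an isometry so areas/perimeters/island counts are preserved). Overall, the cross-section is a single solid region. Total boundary length (outer) = 40.75 mm.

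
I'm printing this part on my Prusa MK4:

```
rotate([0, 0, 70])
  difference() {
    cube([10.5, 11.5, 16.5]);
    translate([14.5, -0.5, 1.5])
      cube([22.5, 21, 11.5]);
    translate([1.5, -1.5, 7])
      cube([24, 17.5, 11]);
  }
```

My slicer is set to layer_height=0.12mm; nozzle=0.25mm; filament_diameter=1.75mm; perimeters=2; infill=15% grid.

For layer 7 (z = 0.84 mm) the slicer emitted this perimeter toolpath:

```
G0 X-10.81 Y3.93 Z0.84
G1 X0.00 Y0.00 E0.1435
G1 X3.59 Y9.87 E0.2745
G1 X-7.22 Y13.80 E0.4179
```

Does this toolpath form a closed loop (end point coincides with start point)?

no

Start point (G0): (-10.81, 3.93). End point (last G1): the path does not return to the start — open.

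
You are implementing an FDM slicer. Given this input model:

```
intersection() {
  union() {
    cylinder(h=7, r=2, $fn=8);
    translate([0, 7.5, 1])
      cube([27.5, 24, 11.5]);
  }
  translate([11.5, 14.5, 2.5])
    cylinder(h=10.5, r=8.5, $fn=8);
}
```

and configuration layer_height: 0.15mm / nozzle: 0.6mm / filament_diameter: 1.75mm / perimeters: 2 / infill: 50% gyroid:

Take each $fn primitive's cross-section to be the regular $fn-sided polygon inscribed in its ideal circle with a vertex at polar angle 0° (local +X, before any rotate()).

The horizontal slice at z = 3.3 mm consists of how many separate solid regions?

1

At z = 3.3 mm: the r=2 cylinder gives a regular 8-gon of circumradius 2 (constant along its height); the cube at (0, 7.5) (footprint 27.5×24) is included at this height; Merging all regions: the 2 present regions are separate (no shared area or edge), so areas and boundary lengths simply add and each stays a separate island — 2 connected regions; the r=8.5 cylinder at (11.5, 14.5) contributes a regular 8-gon of circumradius 8.5; Taking the intersection: the r=8.5 cylinder at (11.5, 14.5) partially overlaps that combined region; clipping to the common part keeps 198.92 mm² — 1 connected region. The result has 1 disconnected region.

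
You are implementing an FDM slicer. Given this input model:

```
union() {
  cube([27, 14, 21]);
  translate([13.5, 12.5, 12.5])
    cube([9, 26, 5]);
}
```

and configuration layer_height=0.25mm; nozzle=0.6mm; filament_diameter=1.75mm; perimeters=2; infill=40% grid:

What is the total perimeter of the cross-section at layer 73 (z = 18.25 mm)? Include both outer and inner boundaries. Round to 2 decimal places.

At z = 18.25 mm: the cube (footprint 27×14) is included at this height (perimeter 82.00 mm); the cube at (13.5, 12.5) is not intersected at this z (z outside [12.5, 17.5]); Merging all regions: only the 27×14 cube is present, so the union is just that shape — boundary = 82.00 mm. Overall, the cross-section is a single solid region. Total boundary length (outer) = 82.00 mm.

82.00 mm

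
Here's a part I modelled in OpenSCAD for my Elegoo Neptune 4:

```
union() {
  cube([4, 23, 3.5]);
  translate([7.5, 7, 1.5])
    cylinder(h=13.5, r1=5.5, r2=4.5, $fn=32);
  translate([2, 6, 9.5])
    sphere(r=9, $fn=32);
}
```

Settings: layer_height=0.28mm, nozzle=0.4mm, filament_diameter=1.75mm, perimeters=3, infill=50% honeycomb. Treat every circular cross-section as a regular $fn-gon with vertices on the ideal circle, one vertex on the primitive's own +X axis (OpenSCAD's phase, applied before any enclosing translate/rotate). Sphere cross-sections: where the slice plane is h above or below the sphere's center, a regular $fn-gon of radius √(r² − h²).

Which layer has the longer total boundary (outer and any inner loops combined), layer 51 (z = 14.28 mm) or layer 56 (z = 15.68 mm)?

Layer 51 (z = 14.28): the cube is absent (z outside [0, 3.5]); the cone at (7.5, 7): at t=0.947 of its height the radius interpolates to r₁+(r₂−r₁)t = 4.553, giving a regular 32-gon of that circumradius (perimeter = 2·32·4.553·sin(180°/32) = 28.56 mm); the r=9 sphere at (2, 6) contributes a regular 32-gon of circumradius √(9²−4.78²) = 7.626 (perimeter = 2·32·7.626·sin(180°/32) = 47.84 mm); Combining (union): the regions partially overlap (shared area 46.25 mm²), so the edge portions inside another operand are dropped and the merged outline is re-measured after clipping — boundary = 51.39 mm. So its perimeter = 51.39 mm. Layer 56 (z = 15.68): the cube is absent (z outside [0, 3.5]); the cone at (7.5, 7) is not intersected at this z (z outside [1.5, 15]); the r=9 sphere at (2, 6) slices to a regular 32-gon of circumradius 6.543 (√(r²−h²) with h=6.18 from center) (perimeter = 2·32·6.543·sin(180°/32) = 41.04 mm); Merging all regions: only the r=9 sphere at (2, 6) is present, so the union is just that shape — boundary = 41.04 mm. So its perimeter = 41.04 mm. Layer 51 is larger (51.39 vs 41.04 mm).

layer 51 (z = 14.28 mm)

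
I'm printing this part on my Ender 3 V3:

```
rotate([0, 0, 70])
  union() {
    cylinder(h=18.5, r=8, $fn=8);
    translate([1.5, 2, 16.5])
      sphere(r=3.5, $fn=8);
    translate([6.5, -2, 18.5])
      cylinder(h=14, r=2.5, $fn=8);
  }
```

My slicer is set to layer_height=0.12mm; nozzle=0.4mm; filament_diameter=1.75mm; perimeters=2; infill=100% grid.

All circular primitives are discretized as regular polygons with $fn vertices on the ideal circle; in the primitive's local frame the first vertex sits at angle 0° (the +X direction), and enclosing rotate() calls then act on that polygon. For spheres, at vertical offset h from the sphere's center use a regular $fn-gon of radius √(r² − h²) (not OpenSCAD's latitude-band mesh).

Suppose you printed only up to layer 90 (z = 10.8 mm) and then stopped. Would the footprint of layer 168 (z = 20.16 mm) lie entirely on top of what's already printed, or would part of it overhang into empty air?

part overhangs

Compare the two slices. At z = 10.8: the cylinder: section is a regular 8-gon, circumradius r=8 (area = (8/2)·8.000²·sin(360°/8) = 181.02 mm²); the sphere at (1.5, 2) is not intersected at this z (|z−center|=5.700 > r=3.5); the cylinder at (6.5, -2) does not reach this height (z outside [18.5, 32.5]); Combining (union): only the r=8 cylinder is present, so the union is just that shape — area = 181.02 mm²; (whole slice rotated 70° about Z — lengths, areas and connectivity unchanged). At z = 20.16: the cylinder is not intersected at this z (z outside [0, 18.5]); the sphere at (1.5, 2) is absent (|z−center|=3.660 > r=3.5); the r=2.5 cylinder at (6.5, -2) contributes a regular 8-gon of circumradius 2.5 (area = (8/2)·2.500²·sin(360°/8) = 17.68 mm²); Combining (union): only the r=2.5 cylinder at (6.5, -2) is present, so the union is just that shape — area = 17.68 mm²; (whole slice rotated 70° about Z — lengths, areas and connectivity unchanged). Checking containment: at z = 20.16 the cross-section extends beyond the z = 10.8 cross-section by about 5.97 mm².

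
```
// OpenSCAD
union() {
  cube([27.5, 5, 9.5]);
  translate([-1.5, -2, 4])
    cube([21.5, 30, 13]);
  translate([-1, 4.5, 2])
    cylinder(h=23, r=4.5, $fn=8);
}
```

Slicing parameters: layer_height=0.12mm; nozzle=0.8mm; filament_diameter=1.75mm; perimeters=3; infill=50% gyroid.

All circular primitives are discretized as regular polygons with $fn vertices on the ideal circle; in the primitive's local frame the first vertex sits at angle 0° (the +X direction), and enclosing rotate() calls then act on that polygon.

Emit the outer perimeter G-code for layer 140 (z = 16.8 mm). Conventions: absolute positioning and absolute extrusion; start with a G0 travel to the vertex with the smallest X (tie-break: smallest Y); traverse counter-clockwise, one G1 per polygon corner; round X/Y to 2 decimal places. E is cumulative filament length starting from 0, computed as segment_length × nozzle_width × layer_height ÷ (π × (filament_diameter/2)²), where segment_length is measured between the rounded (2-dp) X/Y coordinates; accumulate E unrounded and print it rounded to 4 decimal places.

At z = 16.8 mm: the cube does not reach this height (z outside [0, 9.5]); the cube at (-1.5, -2) is present — its section is the full 21.5×30 rectangle; the r=4.5 cylinder at (-1, 4.5) contributes a regular 8-gon of circumradius 4.5; Combining (union): the regions partially overlap (shared area 33.03 mm²), so overlapping operands fuse into one piece — 1 connected region. The outline is a single polygon with 9 vertices. Extrusion per mm of travel: 0.8 × 0.12 / (π × 0.875²) = 0.039912. Accumulating E over each segment gives final E = 4.2749.

G0 X-5.50 Y4.50 Z16.80
G1 X-4.18 Y1.32 E0.1374
G1 X-1.50 Y0.21 E0.2532
G1 X-1.50 Y-2.00 E0.3414
G1 X20.00 Y-2.00 E1.1995
G1 X20.00 Y28.00 E2.3969
G1 X-1.50 Y28.00 E3.2550
G1 X-1.50 Y8.79 E4.0217
G1 X-4.18 Y7.68 E4.1375
G1 X-5.50 Y4.50 E4.2749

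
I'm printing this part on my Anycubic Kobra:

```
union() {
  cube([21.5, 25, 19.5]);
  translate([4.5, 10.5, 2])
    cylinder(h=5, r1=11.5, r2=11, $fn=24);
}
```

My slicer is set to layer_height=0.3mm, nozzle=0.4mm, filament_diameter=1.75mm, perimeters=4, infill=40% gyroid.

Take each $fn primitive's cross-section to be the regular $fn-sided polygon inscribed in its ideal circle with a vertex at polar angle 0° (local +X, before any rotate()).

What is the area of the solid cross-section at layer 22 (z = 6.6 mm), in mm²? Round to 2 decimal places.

632.92 mm²

At z = 6.6 mm: the cube is present — its section is the full 21.5×25 rectangle (area 537.50 mm²); the cone at (4.5, 10.5) (r1=11.5→r2=11) has section circumradius 11.040 here — a regular 24-gon (area = (24/2)·11.040²·sin(360°/24) = 378.54 mm²); Combining (union): the regions partially overlap — summed areas 916.04 mm² minus the doubly-counted overlap 283.13 mm² gives 632.92 mm² — area = 632.92 mm². Overall, the cross-section is a single solid region. Net area = 632.92 mm².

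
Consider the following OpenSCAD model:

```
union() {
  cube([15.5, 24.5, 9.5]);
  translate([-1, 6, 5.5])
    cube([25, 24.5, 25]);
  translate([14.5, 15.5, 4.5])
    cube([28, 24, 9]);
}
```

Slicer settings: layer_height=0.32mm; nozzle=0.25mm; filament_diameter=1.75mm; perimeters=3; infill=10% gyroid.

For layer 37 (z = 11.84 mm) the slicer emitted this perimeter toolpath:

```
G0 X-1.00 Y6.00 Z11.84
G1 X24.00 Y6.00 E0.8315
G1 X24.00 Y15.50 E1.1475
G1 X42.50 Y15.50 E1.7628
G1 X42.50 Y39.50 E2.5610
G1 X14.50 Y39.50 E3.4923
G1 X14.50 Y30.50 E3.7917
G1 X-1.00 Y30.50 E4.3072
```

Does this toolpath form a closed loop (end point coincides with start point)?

no

Start point (G0): (-1.00, 6.00). End point (last G1): the path does not return to the start — open.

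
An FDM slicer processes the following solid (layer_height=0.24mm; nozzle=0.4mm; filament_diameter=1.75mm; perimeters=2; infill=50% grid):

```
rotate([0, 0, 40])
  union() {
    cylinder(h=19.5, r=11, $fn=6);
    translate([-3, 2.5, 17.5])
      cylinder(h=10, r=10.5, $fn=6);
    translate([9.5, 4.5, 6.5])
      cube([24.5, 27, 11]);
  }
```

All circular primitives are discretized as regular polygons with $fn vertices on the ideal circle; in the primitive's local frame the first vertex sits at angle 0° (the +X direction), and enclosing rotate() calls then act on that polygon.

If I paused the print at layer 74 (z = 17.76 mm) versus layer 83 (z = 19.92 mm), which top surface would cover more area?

layer 74 (z = 17.76 mm)

Layer 74 (z = 17.76): the cylinder: section is a regular 6-gon, circumradius r=11 (area = (6/2)·11.000²·sin(360°/6) = 314.37 mm²); the r=10.5 cylinder at (-3, 2.5) gives a regular 6-gon of circumradius 10.5 (constant along its height) (area = (6/2)·10.500²·sin(360°/6) = 286.44 mm²); the cube at (9.5, 4.5) is absent (z outside [6.5, 17.5]); Combining (union): the regions partially overlap — summed areas 600.81 mm² minus the doubly-counted overlap 221.34 mm² gives 379.46 mm² — area = 379.46 mm²; (rotated 40° about Z; rotation is an isometry so areas/perimeters/island counts are preserved). So its area = 379.46 mm². Layer 83 (z = 19.92): the cylinder does not reach this height (z outside [0, 19.5]); the cylinder at (-3, 2.5): section is a regular 6-gon, circumradius r=10.5 (area = (6/2)·10.500²·sin(360°/6) = 286.44 mm²); the cube at (9.5, 4.5) is absent (z outside [6.5, 17.5]); Combining (union): only the r=10.5 cylinder at (-3, 2.5) is present, so the union is just that shape — area = 286.44 mm²; (rotated 40° about Z; rotation is an isometry so areas/perimeters/island counts are preserved). So its area = 286.44 mm². Layer 74 is larger (379.46 vs 286.44 mm²).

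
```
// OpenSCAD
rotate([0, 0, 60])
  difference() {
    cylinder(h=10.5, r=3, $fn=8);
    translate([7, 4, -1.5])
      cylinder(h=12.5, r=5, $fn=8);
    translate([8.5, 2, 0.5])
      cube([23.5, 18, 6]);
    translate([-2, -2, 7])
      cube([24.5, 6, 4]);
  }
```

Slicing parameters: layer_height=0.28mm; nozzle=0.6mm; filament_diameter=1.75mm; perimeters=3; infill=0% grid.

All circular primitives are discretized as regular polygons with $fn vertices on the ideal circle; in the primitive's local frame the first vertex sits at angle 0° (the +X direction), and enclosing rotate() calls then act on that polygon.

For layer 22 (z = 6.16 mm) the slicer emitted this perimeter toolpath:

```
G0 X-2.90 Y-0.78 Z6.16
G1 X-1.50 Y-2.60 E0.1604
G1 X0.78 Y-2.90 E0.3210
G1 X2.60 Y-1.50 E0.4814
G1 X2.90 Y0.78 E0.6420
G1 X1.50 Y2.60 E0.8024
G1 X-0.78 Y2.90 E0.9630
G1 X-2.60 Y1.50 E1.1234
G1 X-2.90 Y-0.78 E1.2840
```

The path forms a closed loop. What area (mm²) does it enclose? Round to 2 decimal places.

Apply the shoelace formula to the sequence of (X, Y) vertices; enclosed area = 25.50 mm².

25.50 mm²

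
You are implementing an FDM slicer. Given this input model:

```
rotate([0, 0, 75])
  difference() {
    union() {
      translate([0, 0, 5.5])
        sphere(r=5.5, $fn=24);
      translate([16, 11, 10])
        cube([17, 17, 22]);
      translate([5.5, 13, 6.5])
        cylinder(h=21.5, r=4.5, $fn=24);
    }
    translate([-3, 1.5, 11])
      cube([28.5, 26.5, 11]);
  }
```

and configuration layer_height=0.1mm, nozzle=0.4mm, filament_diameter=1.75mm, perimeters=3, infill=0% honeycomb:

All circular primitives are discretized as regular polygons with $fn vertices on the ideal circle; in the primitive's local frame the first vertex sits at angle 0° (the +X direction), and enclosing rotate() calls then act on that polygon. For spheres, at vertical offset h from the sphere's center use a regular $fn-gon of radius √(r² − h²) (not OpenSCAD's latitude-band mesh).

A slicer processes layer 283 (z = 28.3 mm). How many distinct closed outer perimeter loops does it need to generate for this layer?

At z = 28.3 mm: the sphere is absent (|z−center|=22.800 > r=5.5); the cube at (16, 11) (footprint 17×17) is included at this height; the cylinder at (5.5, 13) is not intersected at this z (z outside [6.5, 28]); Combining (union): only the 17×17 cube at (16, 11) is present, so the union is just that shape — 1 connected region; the cube at (-3, 1.5) is not intersected at this z (z outside [11, 22]); Taking the first minus the rest: none of the subtracted shapes is present at this height, so that combined region is unchanged — 1 connected region; (whole slice rotated 75° about Z — lengths, areas and connectivity unchanged). The result has 1 disconnected region.

1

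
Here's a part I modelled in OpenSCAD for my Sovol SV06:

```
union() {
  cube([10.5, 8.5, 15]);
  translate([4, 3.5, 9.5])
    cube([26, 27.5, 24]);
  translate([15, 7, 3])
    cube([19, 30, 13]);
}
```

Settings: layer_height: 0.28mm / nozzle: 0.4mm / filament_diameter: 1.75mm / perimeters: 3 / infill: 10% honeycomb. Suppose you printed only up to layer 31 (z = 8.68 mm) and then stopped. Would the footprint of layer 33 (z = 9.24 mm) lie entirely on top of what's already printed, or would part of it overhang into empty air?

entirely on top

Compare the two slices. At z = 8.68: the 10.5×8.5 cube contributes its full rectangle (area 89.25 mm²); the cube at (4, 3.5) is not intersected at this z (z outside [9.5, 33.5]); the 19×30 cube at (15, 7) contributes its full rectangle (area 570.00 mm²); Taking the union: the 2 present regions are separate (no shared area or edge), so areas and boundary lengths simply add and each stays a separate island — area = 659.25 mm². At z = 9.24: the cube is present — its section is the full 10.5×8.5 rectangle (area 89.25 mm²); the cube at (4, 3.5) is absent (z outside [9.5, 33.5]); the 19×30 cube at (15, 7) contributes its full rectangle (area 570.00 mm²); Combining (union): the 2 present regions are separate (no shared area or edge), so areas and boundary lengths simply add and each stays a separate island — area = 659.25 mm². Checking containment: the cross-section at z = 9.24 is a subset of the cross-section at z = 8.68.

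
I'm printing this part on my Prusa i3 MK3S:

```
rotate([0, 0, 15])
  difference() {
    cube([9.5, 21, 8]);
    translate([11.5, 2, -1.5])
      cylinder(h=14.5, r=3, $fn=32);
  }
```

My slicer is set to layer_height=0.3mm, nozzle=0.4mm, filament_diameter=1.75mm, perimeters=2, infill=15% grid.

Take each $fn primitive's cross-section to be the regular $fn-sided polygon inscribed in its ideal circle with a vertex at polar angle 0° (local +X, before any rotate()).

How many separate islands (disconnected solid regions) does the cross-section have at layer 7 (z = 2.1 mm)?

1

At z = 2.1 mm: the cube (footprint 9.5×21) is included at this height; the r=3 cylinder at (11.5, 2) contributes a regular 32-gon of circumradius 3; Taking the first minus the rest: starting from the 9.5×21 cube, the r=3 cylinder at (11.5, 2) partially overlaps it — only the 3.02 mm² overlap (of its 28.09 mm²) is removed, clipping the outline — 1 connected region; (rotated 15° about Z; rotation is an isometry so areas/perimeters/island counts are preserved). Overall, the cross-section is a single solid region. Island count = 1.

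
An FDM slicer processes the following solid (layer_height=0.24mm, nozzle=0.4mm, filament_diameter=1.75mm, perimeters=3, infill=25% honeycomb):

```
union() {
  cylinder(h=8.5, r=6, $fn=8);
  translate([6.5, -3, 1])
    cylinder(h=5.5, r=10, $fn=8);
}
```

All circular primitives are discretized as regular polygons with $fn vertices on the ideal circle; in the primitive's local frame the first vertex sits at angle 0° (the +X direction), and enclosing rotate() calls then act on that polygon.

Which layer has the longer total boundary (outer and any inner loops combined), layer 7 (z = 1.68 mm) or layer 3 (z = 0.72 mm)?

layer 7 (z = 1.68 mm)

Layer 7 (z = 1.68): the r=6 cylinder contributes a regular 8-gon of circumradius 6 (perimeter = 2·8·6.000·sin(180°/8) = 36.74 mm); the r=10 cylinder at (6.5, -3) gives a regular 8-gon of circumradius 10 (constant along its height) (perimeter = 2·8·10.000·sin(180°/8) = 61.23 mm); Combining (union): the regions partially overlap (shared area 71.01 mm²), so the edge portions inside another operand are dropped and the merged outline is re-measured after clipping — boundary = 66.35 mm. So its perimeter = 66.35 mm. Layer 3 (z = 0.72): the cylinder: section is a regular 8-gon, circumradius r=6 (perimeter = 2·8·6.000·sin(180°/8) = 36.74 mm); the cylinder at (6.5, -3) does not reach this height (z outside [1, 6.5]); Combining (union): only the r=6 cylinder is present, so the union is just that shape — boundary = 36.74 mm. So its perimeter = 36.74 mm. Layer 7 is larger (66.35 vs 36.74 mm).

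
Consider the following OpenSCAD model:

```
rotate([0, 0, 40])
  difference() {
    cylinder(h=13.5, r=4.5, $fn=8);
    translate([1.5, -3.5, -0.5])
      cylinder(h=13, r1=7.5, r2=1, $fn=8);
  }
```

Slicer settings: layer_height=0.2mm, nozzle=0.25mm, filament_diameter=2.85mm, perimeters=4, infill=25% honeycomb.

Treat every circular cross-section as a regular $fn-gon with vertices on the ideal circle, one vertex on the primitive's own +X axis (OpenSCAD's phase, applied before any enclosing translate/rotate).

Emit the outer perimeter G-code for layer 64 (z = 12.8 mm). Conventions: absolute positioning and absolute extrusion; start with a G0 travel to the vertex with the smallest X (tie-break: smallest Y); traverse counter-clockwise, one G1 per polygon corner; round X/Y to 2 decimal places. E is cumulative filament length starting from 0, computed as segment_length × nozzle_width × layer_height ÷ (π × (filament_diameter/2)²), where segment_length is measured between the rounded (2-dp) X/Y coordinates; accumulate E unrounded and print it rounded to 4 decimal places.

At z = 12.8 mm: the cylinder: section is a regular 8-gon, circumradius r=4.5; the cone at (1.5, -3.5) is not intersected at this z (z outside [-0.5, 12.5]); Subtracting the remaining from the first: none of the subtracted shapes is present at this height, so the r=4.5 cylinder is unchanged — 1 connected region; (whole slice rotated 40° about Z — lengths, areas and connectivity unchanged). The outline is a single polygon with 8 vertices. Extrusion per mm of travel: 0.25 × 0.2 / (π × 1.425²) = 0.007838. Accumulating E over each segment gives final E = 0.2159.

G0 X-4.48 Y0.39 Z12.80
G1 X-3.45 Y-2.89 E0.0269
G1 X-0.39 Y-4.48 E0.0540
G1 X2.89 Y-3.45 E0.0809
G1 X4.48 Y-0.39 E0.1079
G1 X3.45 Y2.89 E0.1349
G1 X0.39 Y4.48 E0.1619
G1 X-2.89 Y3.45 E0.1889
G1 X-4.48 Y0.39 E0.2159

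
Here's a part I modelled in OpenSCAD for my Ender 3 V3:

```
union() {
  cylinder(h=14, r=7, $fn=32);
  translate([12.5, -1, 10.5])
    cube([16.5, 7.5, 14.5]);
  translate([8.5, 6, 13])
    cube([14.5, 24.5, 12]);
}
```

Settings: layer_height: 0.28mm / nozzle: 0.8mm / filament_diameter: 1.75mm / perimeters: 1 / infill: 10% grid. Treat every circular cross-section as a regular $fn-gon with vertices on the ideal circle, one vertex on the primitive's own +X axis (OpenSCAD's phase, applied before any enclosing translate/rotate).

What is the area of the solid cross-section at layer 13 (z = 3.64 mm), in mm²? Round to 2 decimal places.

152.95 mm²

At z = 3.64 mm: the r=7 cylinder contributes a regular 32-gon of circumradius 7 (area = (32/2)·7.000²·sin(360°/32) = 152.95 mm²); the cube at (12.5, -1) is absent (z outside [10.5, 25]); the cube at (8.5, 6) is not intersected at this z (z outside [13, 25]); Merging all regions: only the r=7 cylinder is present, so the union is just that shape — area = 152.95 mm². Overall, the cross-section is a single solid region. Net area = 152.95 mm².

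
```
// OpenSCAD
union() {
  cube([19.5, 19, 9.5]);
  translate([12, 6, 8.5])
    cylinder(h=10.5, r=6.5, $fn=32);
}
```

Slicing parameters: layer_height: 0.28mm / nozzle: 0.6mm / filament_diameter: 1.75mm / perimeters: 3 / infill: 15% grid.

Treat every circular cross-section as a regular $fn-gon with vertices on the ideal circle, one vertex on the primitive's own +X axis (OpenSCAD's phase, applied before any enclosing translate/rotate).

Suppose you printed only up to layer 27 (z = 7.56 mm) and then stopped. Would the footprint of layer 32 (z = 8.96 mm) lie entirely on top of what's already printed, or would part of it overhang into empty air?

part overhangs

Compare the two slices. At z = 7.56: the cube (footprint 19.5×19) is included at this height (area 370.50 mm²); the cylinder at (12, 6) does not reach this height (z outside [8.5, 19]); Taking the union: only the 19.5×19 cube is present, so the union is just that shape — area = 370.50 mm². At z = 8.96: the cube is present — its section is the full 19.5×19 rectangle (area 370.50 mm²); the cylinder at (12, 6): section is a regular 32-gon, circumradius r=6.5 (area = (32/2)·6.500²·sin(360°/32) = 131.88 mm²); Taking the union: the regions partially overlap — summed areas 502.38 mm² minus the doubly-counted overlap 130.31 mm² gives 372.07 mm² — area = 372.07 mm². Checking containment: at z = 8.96 the cross-section extends beyond the z = 7.56 cross-section by about 1.57 mm².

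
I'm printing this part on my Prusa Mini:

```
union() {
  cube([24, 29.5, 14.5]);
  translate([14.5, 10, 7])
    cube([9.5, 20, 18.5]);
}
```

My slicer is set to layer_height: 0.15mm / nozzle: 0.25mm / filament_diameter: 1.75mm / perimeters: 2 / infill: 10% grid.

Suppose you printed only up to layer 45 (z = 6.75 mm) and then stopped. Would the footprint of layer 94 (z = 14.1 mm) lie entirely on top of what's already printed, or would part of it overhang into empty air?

part overhangs

Compare the two slices. At z = 6.75: the cube (footprint 24×29.5) is included at this height (area 708.00 mm²); the cube at (14.5, 10) does not reach this height (z outside [7, 25.5]); Taking the union: only the 24×29.5 cube is present, so the union is just that shape — area = 708.00 mm². At z = 14.1: the 24×29.5 cube contributes its full rectangle (area 708.00 mm²); the cube at (14.5, 10) is present — its section is the full 9.5×20 rectangle (area 190.00 mm²); Merging all regions: the regions partially overlap — summed areas 898.00 mm² minus the doubly-counted overlap 185.25 mm² gives 712.75 mm² — area = 712.75 mm². Checking containment: at z = 14.1 the cross-section extends beyond the z = 6.75 cross-section by about 4.75 mm².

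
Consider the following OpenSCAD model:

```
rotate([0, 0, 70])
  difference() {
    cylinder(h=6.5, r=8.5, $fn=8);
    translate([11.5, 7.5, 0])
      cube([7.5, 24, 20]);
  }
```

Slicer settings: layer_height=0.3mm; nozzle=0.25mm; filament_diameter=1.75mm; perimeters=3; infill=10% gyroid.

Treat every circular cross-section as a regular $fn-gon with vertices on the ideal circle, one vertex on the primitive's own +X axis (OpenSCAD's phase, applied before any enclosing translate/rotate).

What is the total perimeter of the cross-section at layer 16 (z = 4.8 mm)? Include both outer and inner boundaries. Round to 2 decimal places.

52.04 mm

At z = 4.8 mm: the r=8.5 cylinder contributes a regular 8-gon of circumradius 8.5 (perimeter = 2·8·8.500·sin(180°/8) = 52.04 mm); the 7.5×24 cube at (11.5, 7.5) contributes its full rectangle (perimeter 63.00 mm); Taking the first minus the rest: starting from the r=8.5 cylinder, the 7.5×24 cube at (11.5, 7.5) misses the remaining region (no effect) — boundary = 52.04 mm; (whole slice rotated 70° about Z — lengths, areas and connectivity unchanged). Overall, the cross-section is a single solid region. Total boundary length (outer) = 52.04 mm.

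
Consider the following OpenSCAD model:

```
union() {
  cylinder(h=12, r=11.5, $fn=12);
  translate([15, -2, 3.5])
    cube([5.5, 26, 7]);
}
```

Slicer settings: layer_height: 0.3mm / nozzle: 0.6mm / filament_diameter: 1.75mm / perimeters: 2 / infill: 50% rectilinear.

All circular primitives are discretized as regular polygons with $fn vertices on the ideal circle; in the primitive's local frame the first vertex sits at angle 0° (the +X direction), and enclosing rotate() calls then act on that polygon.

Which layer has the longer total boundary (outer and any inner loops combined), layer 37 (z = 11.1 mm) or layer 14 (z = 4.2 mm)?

layer 14 (z = 4.2 mm)

Layer 37 (z = 11.1): the r=11.5 cylinder gives a regular 12-gon of circumradius 11.5 (constant along its height) (perimeter = 2·12·11.500·sin(180°/12) = 71.43 mm); the cube at (15, -2) is absent (z outside [3.5, 10.5]); Combining (union): only the r=11.5 cylinder is present, so the union is just that shape — boundary = 71.43 mm. So its perimeter = 71.43 mm. Layer 14 (z = 4.2): the r=11.5 cylinder contributes a regular 12-gon of circumradius 11.5 (perimeter = 2·12·11.500·sin(180°/12) = 71.43 mm); the cube at (15, -2) is present — its section is the full 5.5×26 rectangle (perimeter 63.00 mm); Taking the union: the 2 present regions are separate (no shared area or edge), so areas and boundary lengths simply add and each stays a separate island — boundary = 134.43 mm. So its perimeter = 134.43 mm. Layer 14 is larger (134.43 vs 71.43 mm).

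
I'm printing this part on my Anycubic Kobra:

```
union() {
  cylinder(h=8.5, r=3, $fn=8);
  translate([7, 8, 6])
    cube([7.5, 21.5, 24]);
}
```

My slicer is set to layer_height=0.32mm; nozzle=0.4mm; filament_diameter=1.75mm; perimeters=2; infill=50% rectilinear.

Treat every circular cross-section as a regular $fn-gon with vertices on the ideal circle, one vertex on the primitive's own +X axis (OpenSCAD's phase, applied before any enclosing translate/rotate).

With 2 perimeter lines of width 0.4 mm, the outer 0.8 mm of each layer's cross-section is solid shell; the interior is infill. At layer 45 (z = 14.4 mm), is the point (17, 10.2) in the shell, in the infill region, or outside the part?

At z = 14.4 mm: the cylinder does not reach this height (z outside [0, 8.5]); the cube at (7, 8) is present — its section is the full 7.5×21.5 rectangle; Merging all regions: only the 7.5×21.5 cube at (7, 8) is present, so the union is just that shape — 1 connected region. Overall, the cross-section is a single solid region. The nearest boundary edge runs (14.50, 8.00)→(14.50, 29.50); distance from the point to it = 2.50 mm. The point is not inside any of the regions above, so it lies outside the cross-section (2.50 mm from the nearest boundary).

outside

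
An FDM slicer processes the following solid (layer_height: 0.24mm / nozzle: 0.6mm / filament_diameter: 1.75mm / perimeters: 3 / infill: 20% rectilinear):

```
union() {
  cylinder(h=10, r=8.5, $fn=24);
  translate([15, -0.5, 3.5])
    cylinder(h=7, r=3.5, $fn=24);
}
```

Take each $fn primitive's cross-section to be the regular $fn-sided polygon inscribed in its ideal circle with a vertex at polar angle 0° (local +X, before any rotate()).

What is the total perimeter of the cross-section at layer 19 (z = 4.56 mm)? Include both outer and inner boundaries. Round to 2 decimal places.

At z = 4.56 mm: the r=8.5 cylinder gives a regular 24-gon of circumradius 8.5 (constant along its height) (perimeter = 2·24·8.500·sin(180°/24) = 53.25 mm); the r=3.5 cylinder at (15, -0.5) contributes a regular 24-gon of circumradius 3.5 (perimeter = 2·24·3.500·sin(180°/24) = 21.93 mm); Combining (union): the 2 present regions are separate (no shared area or edge), so areas and boundary lengths simply add and each stays a separate island — boundary = 75.18 mm. Overall, the cross-section has 2 separate islands. Total boundary length (outer) = 75.18 mm.

75.18 mm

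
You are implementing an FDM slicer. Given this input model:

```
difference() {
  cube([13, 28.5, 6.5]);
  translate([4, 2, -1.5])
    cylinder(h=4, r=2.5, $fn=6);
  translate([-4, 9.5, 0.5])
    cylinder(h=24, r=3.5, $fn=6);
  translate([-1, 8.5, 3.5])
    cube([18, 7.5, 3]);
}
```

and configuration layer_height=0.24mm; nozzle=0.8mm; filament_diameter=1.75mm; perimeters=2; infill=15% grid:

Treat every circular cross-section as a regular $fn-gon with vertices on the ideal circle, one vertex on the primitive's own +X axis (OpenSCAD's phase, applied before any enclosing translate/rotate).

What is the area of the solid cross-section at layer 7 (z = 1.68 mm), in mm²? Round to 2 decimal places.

At z = 1.68 mm: the cube (footprint 13×28.5) is included at this height (area 370.50 mm²); the cylinder at (4, 2): section is a regular 6-gon, circumradius r=2.5 (area = (6/2)·2.500²·sin(360°/6) = 16.24 mm²); the r=3.5 cylinder at (-4, 9.5) contributes a regular 6-gon of circumradius 3.5 (area = (6/2)·3.500²·sin(360°/6) = 31.83 mm²); the cube at (-1, 8.5) does not reach this height (z outside [3.5, 6.5]); Taking the first minus the rest: starting from the 13×28.5 cube (370.50 mm²), the r=2.5 cylinder at (4, 2) partially overlaps it — only the 15.81 mm² overlap (of its 16.24 mm²) is removed, clipping the outline; the r=3.5 cylinder at (-4, 9.5) misses the remaining region (no effect) — area = 354.69 mm². Overall, the cross-section is a single solid region. Net area = 354.69 mm².

354.69 mm²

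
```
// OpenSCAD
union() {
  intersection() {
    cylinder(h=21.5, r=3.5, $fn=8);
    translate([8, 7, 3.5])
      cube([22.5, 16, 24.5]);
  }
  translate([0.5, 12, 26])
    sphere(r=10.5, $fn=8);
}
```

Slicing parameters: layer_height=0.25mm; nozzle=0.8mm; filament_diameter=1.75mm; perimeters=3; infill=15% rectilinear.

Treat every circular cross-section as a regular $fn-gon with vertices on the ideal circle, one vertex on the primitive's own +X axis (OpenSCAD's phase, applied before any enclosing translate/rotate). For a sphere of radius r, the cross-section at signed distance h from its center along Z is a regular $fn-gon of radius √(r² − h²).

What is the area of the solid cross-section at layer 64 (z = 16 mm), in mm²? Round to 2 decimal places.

28.99 mm²

At z = 16 mm: the cylinder: section is a regular 8-gon, circumradius r=3.5 (area = (8/2)·3.500²·sin(360°/8) = 34.65 mm²); the cube at (8, 7) is present — its section is the full 22.5×16 rectangle (area 360.00 mm²); After intersecting: the 22.5×16 cube at (8, 7) does not overlap the r=3.5 cylinder (empty) — nothing remains; the sphere at (0.5, 12): section is a regular 8-gon, circumradius = √(r²−h²) = √(10.5²−10²) = 3.202 (area = (8/2)·3.202²·sin(360°/8) = 28.99 mm²); Combining (union): only the r=10.5 sphere at (0.5, 12) is present, so the union is just that shape — area = 28.99 mm². Overall, the cross-section is a single solid region. Net area = 28.99 mm².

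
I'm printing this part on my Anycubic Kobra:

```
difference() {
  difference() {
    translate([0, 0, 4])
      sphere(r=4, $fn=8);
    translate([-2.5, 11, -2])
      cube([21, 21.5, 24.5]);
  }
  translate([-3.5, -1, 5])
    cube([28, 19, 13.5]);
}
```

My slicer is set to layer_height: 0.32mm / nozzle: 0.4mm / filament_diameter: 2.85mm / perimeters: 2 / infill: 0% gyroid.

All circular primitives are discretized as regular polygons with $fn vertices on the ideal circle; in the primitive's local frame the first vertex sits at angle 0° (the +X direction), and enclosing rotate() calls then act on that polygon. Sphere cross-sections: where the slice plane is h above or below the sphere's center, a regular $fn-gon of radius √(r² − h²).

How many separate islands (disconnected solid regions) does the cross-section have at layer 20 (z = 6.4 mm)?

1

At z = 6.4 mm: the r=4 sphere slices to a regular 8-gon of circumradius 3.200 (√(r²−h²) with h=2.4 from center); the cube at (-2.5, 11) is present — its section is the full 21×21.5 rectangle; Taking the first minus the rest: starting from the r=4 sphere, the 21×21.5 cube at (-2.5, 11) misses the remaining region (no effect) — 1 connected region; the cube at (-3.5, -1) (footprint 28×19) is included at this height; Subtracting the remaining from the first: starting from the result so far, the 28×19 cube at (-3.5, -1) partially overlaps it — only the 20.47 mm² overlap (of its 532.00 mm²) is removed, clipping the outline — 1 connected region. Overall, the cross-section is a single solid region. Island count = 1.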